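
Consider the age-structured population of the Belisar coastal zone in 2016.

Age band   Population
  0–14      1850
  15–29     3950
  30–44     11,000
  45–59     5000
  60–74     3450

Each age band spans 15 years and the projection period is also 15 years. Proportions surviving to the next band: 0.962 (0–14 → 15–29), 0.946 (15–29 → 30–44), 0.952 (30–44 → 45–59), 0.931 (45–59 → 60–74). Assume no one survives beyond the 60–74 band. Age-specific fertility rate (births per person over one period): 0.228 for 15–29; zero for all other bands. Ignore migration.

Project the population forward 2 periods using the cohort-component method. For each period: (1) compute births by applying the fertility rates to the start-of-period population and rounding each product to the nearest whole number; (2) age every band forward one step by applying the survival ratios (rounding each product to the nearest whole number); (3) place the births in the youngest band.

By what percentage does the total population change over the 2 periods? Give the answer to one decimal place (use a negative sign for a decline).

Call the groups 1 to 5, youngest first.
[period 1]
Births: 3950 × 0.228 = 901
Group 2: 1850 × 0.962 = 1780
Group 3: 3950 × 0.946 = 3737
Group 4: 11000 × 0.952 = 10472
Group 5: 5000 × 0.931 = 4655
End of period: [901, 1780, 3737, 10472, 4655]
[period 2]
Births: 1780 × 0.228 = 406
Group 2: 901 × 0.962 = 867
Group 3: 1780 × 0.946 = 1684
Group 4: 3737 × 0.952 = 3558
Group 5: 10472 × 0.931 = 9749
End of period: [406, 867, 1684, 3558, 9749]
Total: 25250 → 16264; change = -8986; percentage change = -35.6%

-35.6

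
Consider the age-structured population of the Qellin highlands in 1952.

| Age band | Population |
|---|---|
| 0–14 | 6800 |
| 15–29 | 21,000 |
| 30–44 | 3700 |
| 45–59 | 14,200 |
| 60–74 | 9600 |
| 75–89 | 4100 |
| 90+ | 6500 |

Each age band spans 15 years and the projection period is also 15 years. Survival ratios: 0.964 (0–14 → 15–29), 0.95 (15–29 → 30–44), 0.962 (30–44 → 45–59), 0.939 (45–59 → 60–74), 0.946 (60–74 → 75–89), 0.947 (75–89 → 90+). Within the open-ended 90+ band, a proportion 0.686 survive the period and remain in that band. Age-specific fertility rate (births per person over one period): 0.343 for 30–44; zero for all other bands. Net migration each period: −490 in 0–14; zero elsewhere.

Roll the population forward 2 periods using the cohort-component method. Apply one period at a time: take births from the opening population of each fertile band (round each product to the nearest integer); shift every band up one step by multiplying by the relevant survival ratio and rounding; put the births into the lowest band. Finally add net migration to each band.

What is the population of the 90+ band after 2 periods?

— Period 1 —
Births: 3700 × 0.343 = 1269
15–29: 6800 × 0.964 = 6555
30–44: 21000 × 0.95 = 19950
45–59: 3700 × 0.962 = 3559
60–74: 14200 × 0.939 = 13334
75–89: 9600 × 0.946 = 9082
90+: 4100 × 0.947 + 6500 × 0.686 = 3883 + 4459 = 8342
Net migration: 0–14 − 490 → 779
Giving 779 / 6555 / 19950 / 3559 / 13334 / 9082 / 8342.
— Period 2 —
Births: 19950 × 0.343 = 6843
15–29: 779 × 0.964 = 751
30–44: 6555 × 0.95 = 6227
45–59: 19950 × 0.962 = 19192
60–74: 3559 × 0.939 = 3342
75–89: 13334 × 0.946 = 12614
90+: 9082 × 0.947 + 8342 × 0.686 = 8601 + 5723 = 14324
Net migration: 0–14 − 490 → 6353
Giving 6353 / 751 / 6227 / 19192 / 3342 / 12614 / 14324.

14324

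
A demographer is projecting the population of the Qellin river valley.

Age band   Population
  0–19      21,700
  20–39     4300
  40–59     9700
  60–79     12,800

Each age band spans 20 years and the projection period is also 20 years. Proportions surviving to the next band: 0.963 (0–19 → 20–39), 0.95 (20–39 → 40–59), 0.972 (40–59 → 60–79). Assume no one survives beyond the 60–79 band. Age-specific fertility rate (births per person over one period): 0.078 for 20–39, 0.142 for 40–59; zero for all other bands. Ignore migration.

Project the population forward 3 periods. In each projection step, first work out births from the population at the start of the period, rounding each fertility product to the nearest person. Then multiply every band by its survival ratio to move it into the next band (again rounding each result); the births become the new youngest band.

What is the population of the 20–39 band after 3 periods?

2128

Period 1:
Births: 4300 * 0.078 = 335 ; 9700 * 0.142 = 1377 → total 1712
20–39: 21700 * 0.963 = 20897
40–59: 4300 * 0.95 = 4085
60–79: 9700 * 0.972 = 9428
Giving 1712 / 20897 / 4085 / 9428.
Period 2:
Births: 20897 * 0.078 = 1630 ; 4085 * 0.142 = 580 → total 2210
20–39: 1712 * 0.963 = 1649
40–59: 20897 * 0.95 = 19852
60–79: 4085 * 0.972 = 3971
Giving 2210 / 1649 / 19852 / 3971.
Period 3:
Births: 1649 * 0.078 = 129 ; 19852 * 0.142 = 2819 → total 2948
20–39: 2210 * 0.963 = 2128
40–59: 1649 * 0.95 = 1567
60–79: 19852 * 0.972 = 19296
Giving 2948 / 2128 / 1567 / 19296.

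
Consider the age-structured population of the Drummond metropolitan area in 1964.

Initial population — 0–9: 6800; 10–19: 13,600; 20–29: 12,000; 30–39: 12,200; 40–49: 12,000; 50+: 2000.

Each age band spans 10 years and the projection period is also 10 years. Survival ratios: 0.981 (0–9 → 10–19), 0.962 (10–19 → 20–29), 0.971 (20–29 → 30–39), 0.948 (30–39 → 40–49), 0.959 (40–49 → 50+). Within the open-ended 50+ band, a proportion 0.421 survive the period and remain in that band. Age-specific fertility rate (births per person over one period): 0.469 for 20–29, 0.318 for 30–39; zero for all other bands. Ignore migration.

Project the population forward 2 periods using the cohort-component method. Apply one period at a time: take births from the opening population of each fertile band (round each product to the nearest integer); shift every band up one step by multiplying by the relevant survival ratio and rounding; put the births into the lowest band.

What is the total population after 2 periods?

65627

Numbering the bands 1..6 from youngest to oldest:
Period 1:
Births: 12000 × 0.469 = 5628, 12200 × 0.318 = 3880 → 9508
Band 2: 6800 × 0.981 = 6671
Band 3: 13600 × 0.962 = 13083
Band 4: 12000 × 0.971 = 11652
Band 5: 12200 × 0.948 = 11566
Band 6: 12000 × 0.959 + 2000 × 0.421 = 11508 + 842 = 12350
End of period: [9508, 6671, 13083, 11652, 11566, 12350]
Period 2:
Births: 13083 × 0.469 = 6136, 11652 × 0.318 = 3705 → 9841
Band 2: 9508 × 0.981 = 9327
Band 3: 6671 × 0.962 = 6418
Band 4: 13083 × 0.971 = 12704
Band 5: 11652 × 0.948 = 11046
Band 6: 11566 × 0.959 + 12350 × 0.421 = 11092 + 5199 = 16291
End of period: [9841, 9327, 6418, 12704, 11046, 16291]
Total after period 2: 9841 + 9327 + 6418 + 12704 + 11046 + 16291 = 65627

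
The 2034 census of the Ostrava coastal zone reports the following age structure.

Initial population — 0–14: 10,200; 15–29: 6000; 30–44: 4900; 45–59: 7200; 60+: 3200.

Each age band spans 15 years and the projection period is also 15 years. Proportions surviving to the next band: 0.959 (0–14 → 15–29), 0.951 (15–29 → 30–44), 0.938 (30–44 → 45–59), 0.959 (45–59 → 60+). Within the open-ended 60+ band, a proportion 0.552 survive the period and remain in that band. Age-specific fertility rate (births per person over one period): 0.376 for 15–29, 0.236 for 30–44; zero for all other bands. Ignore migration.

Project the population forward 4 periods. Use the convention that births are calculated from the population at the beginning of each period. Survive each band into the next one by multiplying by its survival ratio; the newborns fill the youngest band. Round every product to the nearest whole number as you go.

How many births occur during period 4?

2546

Period 1:
Births: 6000 × 0.376 = 2256, 4900 × 0.236 = 1156 ⇒ total 3412
15–29: 10200 × 0.959 = 9782
30–44: 6000 × 0.951 = 5706
45–59: 4900 × 0.938 = 4596
60+: 7200 × 0.959 + 3200 × 0.552 = 6905 + 1766 = 8671
Giving 3412 / 9782 / 5706 / 4596 / 8671.
Period 2:
Births: 9782 × 0.376 = 3678, 5706 × 0.236 = 1347 ⇒ total 5025
15–29: 3412 × 0.959 = 3272
30–44: 9782 × 0.951 = 9303
45–59: 5706 × 0.938 = 5352
60+: 4596 × 0.959 + 8671 × 0.552 = 4408 + 4786 = 9194
Giving 5025 / 3272 / 9303 / 5352 / 9194.
Period 3:
Births: 3272 × 0.376 = 1230, 9303 × 0.236 = 2196 ⇒ total 3426
15–29: 5025 × 0.959 = 4819
30–44: 3272 × 0.951 = 3112
45–59: 9303 × 0.938 = 8726
60+: 5352 × 0.959 + 9194 × 0.552 = 5133 + 5075 = 10208
Giving 3426 / 4819 / 3112 / 8726 / 10208.
Period 4:
Births: 4819 × 0.376 = 1812, 3112 × 0.236 = 734 ⇒ total 2546
15–29: 3426 × 0.959 = 3286
30–44: 4819 × 0.951 = 4583
45–59: 3112 × 0.938 = 2919
60+: 8726 × 0.959 + 10208 × 0.552 = 8368 + 5635 = 14003
Giving 2546 / 3286 / 4583 / 2919 / 14003.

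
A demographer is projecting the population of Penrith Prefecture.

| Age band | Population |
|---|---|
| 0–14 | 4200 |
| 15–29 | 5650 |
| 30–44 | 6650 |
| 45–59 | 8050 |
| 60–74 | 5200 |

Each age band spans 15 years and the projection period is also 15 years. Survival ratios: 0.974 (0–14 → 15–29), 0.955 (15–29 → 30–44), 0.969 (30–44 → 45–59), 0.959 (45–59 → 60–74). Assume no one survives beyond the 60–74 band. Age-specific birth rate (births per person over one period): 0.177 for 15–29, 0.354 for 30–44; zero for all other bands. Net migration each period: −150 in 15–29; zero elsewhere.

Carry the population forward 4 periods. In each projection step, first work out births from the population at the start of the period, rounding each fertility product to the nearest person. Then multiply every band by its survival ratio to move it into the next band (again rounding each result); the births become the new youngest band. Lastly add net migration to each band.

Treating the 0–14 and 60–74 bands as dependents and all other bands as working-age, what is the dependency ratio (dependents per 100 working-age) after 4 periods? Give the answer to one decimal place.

72.6

(Bands numbered youngest = 1 to oldest = 5.)
[period 1]
Births: 5650 × 0.177 = 1000 ; 6650 × 0.354 = 2354 — total 3354
Band 2: 4200 × 0.974 = 4091
Band 3: 5650 × 0.955 = 5396
Band 4: 6650 × 0.969 = 6444
Band 5: 8050 × 0.959 = 7720
Net migration: Band 2 − 150 → 3941
Giving 3354 / 3941 / 5396 / 6444 / 7720.
[period 2]
Births: 3941 × 0.177 = 698 ; 5396 × 0.354 = 1910 — total 2608
Band 2: 3354 × 0.974 = 3267
Band 3: 3941 × 0.955 = 3764
Band 4: 5396 × 0.969 = 5229
Band 5: 6444 × 0.959 = 6180
Net migration: Band 2 − 150 → 3117
Giving 2608 / 3117 / 3764 / 5229 / 6180.
[period 3]
Births: 3117 × 0.177 = 552 ; 3764 × 0.354 = 1332 — total 1884
Band 2: 2608 × 0.974 = 2540
Band 3: 3117 × 0.955 = 2977
Band 4: 3764 × 0.969 = 3647
Band 5: 5229 × 0.959 = 5015
Net migration: Band 2 − 150 → 2390
Giving 1884 / 2390 / 2977 / 3647 / 5015.
[period 4]
Births: 2390 × 0.177 = 423 ; 2977 × 0.354 = 1054 — total 1477
Band 2: 1884 × 0.974 = 1835
Band 3: 2390 × 0.955 = 2282
Band 4: 2977 × 0.969 = 2885
Band 5: 3647 × 0.959 = 3497
Net migration: Band 2 − 150 → 1685
Giving 1477 / 1685 / 2282 / 2885 / 3497.
Dependents (band 0–14 + band 60–74) = 1477 + 3497 = 4974; working-age = 6852; ratio = 4974/6852 × 100 = 72.6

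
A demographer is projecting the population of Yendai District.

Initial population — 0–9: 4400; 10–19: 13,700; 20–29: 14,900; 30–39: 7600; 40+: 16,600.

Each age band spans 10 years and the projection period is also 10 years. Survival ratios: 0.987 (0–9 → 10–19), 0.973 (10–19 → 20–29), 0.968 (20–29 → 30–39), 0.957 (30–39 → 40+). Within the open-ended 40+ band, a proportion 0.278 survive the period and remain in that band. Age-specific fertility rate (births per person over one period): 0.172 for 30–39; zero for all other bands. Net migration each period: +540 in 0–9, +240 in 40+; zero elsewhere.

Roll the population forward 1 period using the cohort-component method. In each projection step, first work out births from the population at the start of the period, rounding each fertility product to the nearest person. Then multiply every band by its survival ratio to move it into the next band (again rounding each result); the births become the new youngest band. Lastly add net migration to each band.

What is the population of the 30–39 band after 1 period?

14423

Call the bands 1 to 5, youngest first.
After projecting period 1:
Births: 7600 × 0.172 = 1307
Band 2: 4400 × 0.987 = 4343
Band 3: 13700 × 0.973 = 13330
Band 4: 14900 × 0.968 = 14423
Band 5: 7600 × 0.957 + 16600 × 0.278 = 7273 + 4615 = 11888
Net migration: Band 1 + 540 → 1847; Band 5 + 240 → 12128
Giving 1847 / 4343 / 13330 / 14423 / 12128.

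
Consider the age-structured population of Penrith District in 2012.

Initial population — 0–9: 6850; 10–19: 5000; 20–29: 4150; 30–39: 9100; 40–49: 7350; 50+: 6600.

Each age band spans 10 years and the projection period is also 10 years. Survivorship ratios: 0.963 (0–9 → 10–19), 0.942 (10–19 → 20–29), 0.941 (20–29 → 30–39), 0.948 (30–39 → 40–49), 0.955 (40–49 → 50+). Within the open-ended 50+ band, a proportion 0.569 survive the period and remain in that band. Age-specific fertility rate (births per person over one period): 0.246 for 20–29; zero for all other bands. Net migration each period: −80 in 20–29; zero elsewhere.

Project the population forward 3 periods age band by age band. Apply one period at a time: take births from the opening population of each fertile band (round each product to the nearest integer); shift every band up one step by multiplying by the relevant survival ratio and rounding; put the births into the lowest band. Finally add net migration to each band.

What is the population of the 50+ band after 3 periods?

11711

(Groups numbered youngest = 1 to oldest = 6.)
Period 1.
Births: 4150 × 0.246 = 1021
Group 2: 6850 × 0.963 = 6597
Group 3: 5000 × 0.942 = 4710
Group 4: 4150 × 0.941 = 3905
Group 5: 9100 × 0.948 = 8627
Group 6: 7350 × 0.955 + 6600 × 0.569 = 7019 + 3755 = 10774
Net migration: Group 3 − 80 → 4630
End of period: [1021, 6597, 4630, 3905, 8627, 10774]
Period 2.
Births: 4630 × 0.246 = 1139
Group 2: 1021 × 0.963 = 983
Group 3: 6597 × 0.942 = 6214
Group 4: 4630 × 0.941 = 4357
Group 5: 3905 × 0.948 = 3702
Group 6: 8627 × 0.955 + 10774 × 0.569 = 8239 + 6130 = 14369
Net migration: Group 3 − 80 → 6134
End of period: [1139, 983, 6134, 4357, 3702, 14369]
Period 3.
Births: 6134 × 0.246 = 1509
Group 2: 1139 × 0.963 = 1097
Group 3: 983 × 0.942 = 926
Group 4: 6134 × 0.941 = 5772
Group 5: 4357 × 0.948 = 4130
Group 6: 3702 × 0.955 + 14369 × 0.569 = 3535 + 8176 = 11711
Net migration: Group 3 − 80 → 846
End of period: [1509, 1097, 846, 5772, 4130, 11711]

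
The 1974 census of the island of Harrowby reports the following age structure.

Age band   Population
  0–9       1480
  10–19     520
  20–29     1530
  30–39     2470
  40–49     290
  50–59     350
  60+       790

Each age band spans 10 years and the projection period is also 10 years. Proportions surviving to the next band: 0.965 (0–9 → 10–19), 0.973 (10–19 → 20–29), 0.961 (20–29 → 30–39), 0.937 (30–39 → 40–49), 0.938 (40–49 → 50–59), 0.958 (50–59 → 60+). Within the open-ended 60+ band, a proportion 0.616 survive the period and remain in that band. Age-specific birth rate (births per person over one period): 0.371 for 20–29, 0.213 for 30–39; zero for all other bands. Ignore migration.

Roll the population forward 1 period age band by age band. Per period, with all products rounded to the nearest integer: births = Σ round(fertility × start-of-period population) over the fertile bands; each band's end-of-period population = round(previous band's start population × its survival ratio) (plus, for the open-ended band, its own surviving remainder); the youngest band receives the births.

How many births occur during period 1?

[period 1]
Births: 1530 * 0.371 = 568, 2470 * 0.213 = 526 ⇒ total 1094
10–19: 1480 * 0.965 = 1428
20–29: 520 * 0.973 = 506
30–39: 1530 * 0.961 = 1470
40–49: 2470 * 0.937 = 2314
50–59: 290 * 0.938 = 272
60+: 350 * 0.958 + 790 * 0.616 = 335 + 487 = 822
Population now: 0–9=1094, 10–19=1428, 20–29=506, 30–39=1470, 40–49=2314, 50–59=272, 60+=822

1094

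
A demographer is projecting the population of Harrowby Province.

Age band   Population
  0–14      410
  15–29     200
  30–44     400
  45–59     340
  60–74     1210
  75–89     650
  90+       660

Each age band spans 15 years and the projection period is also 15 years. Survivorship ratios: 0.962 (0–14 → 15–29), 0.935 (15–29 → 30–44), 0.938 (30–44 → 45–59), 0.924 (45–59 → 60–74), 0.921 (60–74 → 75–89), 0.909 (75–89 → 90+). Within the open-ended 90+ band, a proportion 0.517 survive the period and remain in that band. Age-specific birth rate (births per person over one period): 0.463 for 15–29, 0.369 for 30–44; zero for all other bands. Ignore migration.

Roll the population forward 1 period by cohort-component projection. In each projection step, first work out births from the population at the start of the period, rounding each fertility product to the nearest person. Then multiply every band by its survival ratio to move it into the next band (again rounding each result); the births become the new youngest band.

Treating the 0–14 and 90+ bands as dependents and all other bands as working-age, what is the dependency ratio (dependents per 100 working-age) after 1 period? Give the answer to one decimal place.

Call the bands 1 to 7, youngest first.
Period 1.
Births: 200 × 0.463 = 93  |  400 × 0.369 = 148 → total 241
Band 2: 410 × 0.962 = 394
Band 3: 200 × 0.935 = 187
Band 4: 400 × 0.938 = 375
Band 5: 340 × 0.924 = 314
Band 6: 1210 × 0.921 = 1114
Band 7: 650 × 0.909 + 660 × 0.517 = 591 + 341 = 932
→ [241, 394, 187, 375, 314, 1114, 932]
Dependents (band 0–14 + band 90+) = 241 + 932 = 1173; working-age = 2384; ratio = 1173/2384 × 100 = 49.2

49.2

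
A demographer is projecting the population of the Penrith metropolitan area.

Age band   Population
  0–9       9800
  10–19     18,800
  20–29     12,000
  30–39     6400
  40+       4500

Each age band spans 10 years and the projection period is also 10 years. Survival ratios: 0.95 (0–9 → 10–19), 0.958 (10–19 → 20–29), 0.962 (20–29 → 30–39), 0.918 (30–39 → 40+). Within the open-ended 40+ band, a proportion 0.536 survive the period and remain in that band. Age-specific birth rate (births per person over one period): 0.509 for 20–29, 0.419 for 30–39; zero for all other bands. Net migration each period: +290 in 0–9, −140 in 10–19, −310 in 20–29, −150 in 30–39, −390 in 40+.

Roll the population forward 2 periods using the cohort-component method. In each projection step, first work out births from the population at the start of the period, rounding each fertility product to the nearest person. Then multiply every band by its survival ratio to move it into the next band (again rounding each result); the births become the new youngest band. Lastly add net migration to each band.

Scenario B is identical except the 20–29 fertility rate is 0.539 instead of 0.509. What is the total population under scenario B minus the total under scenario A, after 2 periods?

873

After projecting period 1:
Births: 12000 * 0.509 = 6108  |  6400 * 0.419 = 2682 ⇒ total 8790
10–19: 9800 * 0.95 = 9310
20–29: 18800 * 0.958 = 18010
30–39: 12000 * 0.962 = 11544
40+: 6400 * 0.918 + 4500 * 0.536 = 5875 + 2412 = 8287
Net migration: 0–9 + 290 → 9080; 10–19 − 140 → 9170; 20–29 − 310 → 17700; 30–39 − 150 → 11394; 40+ − 390 → 7897
End of period: [9080, 9170, 17700, 11394, 7897]
After projecting period 2:
Births: 17700 * 0.509 = 9009  |  11394 * 0.419 = 4774 ⇒ total 13783
10–19: 9080 * 0.95 = 8626
20–29: 9170 * 0.958 = 8785
30–39: 17700 * 0.962 = 17027
40+: 11394 * 0.918 + 7897 * 0.536 = 10460 + 4233 = 14693
Net migration: 0–9 + 290 → 14073; 10–19 − 140 → 8486; 20–29 − 310 → 8475; 30–39 − 150 → 16877; 40+ − 390 → 14303
End of period: [14073, 8486, 8475, 16877, 14303]
Scenario A total after 2 periods: 62214
Scenario B projection —
After projecting period 1:
Births: 12000 * 0.539 = 6468  |  6400 * 0.419 = 2682 ⇒ total 9150
10–19: 9800 * 0.95 = 9310
20–29: 18800 * 0.958 = 18010
30–39: 12000 * 0.962 = 11544
40+: 6400 * 0.918 + 4500 * 0.536 = 5875 + 2412 = 8287
Net migration: 0–9 + 290 → 9440; 10–19 − 140 → 9170; 20–29 − 310 → 17700; 30–39 − 150 → 11394; 40+ − 390 → 7897
End of period: [9440, 9170, 17700, 11394, 7897]
After projecting period 2:
Births: 17700 * 0.539 = 9540  |  11394 * 0.419 = 4774 ⇒ total 14314
10–19: 9440 * 0.95 = 8968
20–29: 9170 * 0.958 = 8785
30–39: 17700 * 0.962 = 17027
40+: 11394 * 0.918 + 7897 * 0.536 = 10460 + 4233 = 14693
Net migration: 0–9 + 290 → 14604; 10–19 − 140 → 8828; 20–29 − 310 → 8475; 30–39 − 150 → 16877; 40+ − 390 → 14303
End of period: [14604, 8828, 8475, 16877, 14303]
Scenario B total after 2 periods: 63087
Difference B − A = 63087 − 62214 = 873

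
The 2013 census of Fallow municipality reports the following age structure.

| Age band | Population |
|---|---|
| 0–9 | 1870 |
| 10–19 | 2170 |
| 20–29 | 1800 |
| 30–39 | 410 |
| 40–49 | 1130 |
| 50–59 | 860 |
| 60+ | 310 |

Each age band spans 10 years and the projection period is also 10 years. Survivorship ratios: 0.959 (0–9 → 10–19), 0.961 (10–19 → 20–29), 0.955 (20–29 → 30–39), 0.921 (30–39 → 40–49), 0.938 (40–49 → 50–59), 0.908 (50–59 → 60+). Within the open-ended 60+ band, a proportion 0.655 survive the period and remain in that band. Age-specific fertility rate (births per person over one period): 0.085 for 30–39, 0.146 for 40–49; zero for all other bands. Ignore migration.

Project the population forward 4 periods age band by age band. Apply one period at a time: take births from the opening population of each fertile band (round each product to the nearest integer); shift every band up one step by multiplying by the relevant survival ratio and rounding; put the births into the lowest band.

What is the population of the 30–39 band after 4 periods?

177

Call the groups 1 to 7, youngest first.
After projecting period 1:
Births: 410 × 0.085 = 35 ; 1130 × 0.146 = 165 → total 200
Group 2: 1870 × 0.959 = 1793
Group 3: 2170 × 0.961 = 2085
Group 4: 1800 × 0.955 = 1719
Group 5: 410 × 0.921 = 378
Group 6: 1130 × 0.938 = 1060
Group 7: 860 × 0.908 + 310 × 0.655 = 781 + 203 = 984
Giving 200 / 1793 / 2085 / 1719 / 378 / 1060 / 984.
After projecting period 2:
Births: 1719 × 0.085 = 146 ; 378 × 0.146 = 55 → total 201
Group 2: 200 × 0.959 = 192
Group 3: 1793 × 0.961 = 1723
Group 4: 2085 × 0.955 = 1991
Group 5: 1719 × 0.921 = 1583
Group 6: 378 × 0.938 = 355
Group 7: 1060 × 0.908 + 984 × 0.655 = 962 + 645 = 1607
Giving 201 / 192 / 1723 / 1991 / 1583 / 355 / 1607.
After projecting period 3:
Births: 1991 × 0.085 = 169 ; 1583 × 0.146 = 231 → total 400
Group 2: 201 × 0.959 = 193
Group 3: 192 × 0.961 = 185
Group 4: 1723 × 0.955 = 1645
Group 5: 1991 × 0.921 = 1834
Group 6: 1583 × 0.938 = 1485
Group 7: 355 × 0.908 + 1607 × 0.655 = 322 + 1053 = 1375
Giving 400 / 193 / 185 / 1645 / 1834 / 1485 / 1375.
After projecting period 4:
Births: 1645 × 0.085 = 140 ; 1834 × 0.146 = 268 → total 408
Group 2: 400 × 0.959 = 384
Group 3: 193 × 0.961 = 185
Group 4: 185 × 0.955 = 177
Group 5: 1645 × 0.921 = 1515
Group 6: 1834 × 0.938 = 1720
Group 7: 1485 × 0.908 + 1375 × 0.655 = 1348 + 901 = 2249
Giving 408 / 384 / 185 / 177 / 1515 / 1720 / 2249.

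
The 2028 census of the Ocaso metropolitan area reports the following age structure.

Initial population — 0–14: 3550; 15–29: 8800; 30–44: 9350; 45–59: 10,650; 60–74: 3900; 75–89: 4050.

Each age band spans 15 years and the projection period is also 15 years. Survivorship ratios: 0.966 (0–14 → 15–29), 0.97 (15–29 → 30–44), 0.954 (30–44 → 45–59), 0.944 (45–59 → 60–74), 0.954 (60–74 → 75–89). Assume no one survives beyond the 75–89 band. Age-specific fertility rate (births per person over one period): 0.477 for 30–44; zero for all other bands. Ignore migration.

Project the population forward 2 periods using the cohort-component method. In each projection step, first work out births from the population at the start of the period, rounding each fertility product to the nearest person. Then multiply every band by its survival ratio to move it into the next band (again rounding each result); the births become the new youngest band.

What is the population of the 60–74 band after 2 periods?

After projecting period 1:
Births: 9350 × 0.477 = 4460
15–29: 3550 × 0.966 = 3429
30–44: 8800 × 0.97 = 8536
45–59: 9350 × 0.954 = 8920
60–74: 10650 × 0.944 = 10054
75–89: 3900 × 0.954 = 3721
Giving 4460 / 3429 / 8536 / 8920 / 10054 / 3721.
After projecting period 2:
Births: 8536 × 0.477 = 4072
15–29: 4460 × 0.966 = 4308
30–44: 3429 × 0.97 = 3326
45–59: 8536 × 0.954 = 8143
60–74: 8920 × 0.944 = 8420
75–89: 10054 × 0.954 = 9592
Giving 4072 / 4308 / 3326 / 8143 / 8420 / 9592.

8420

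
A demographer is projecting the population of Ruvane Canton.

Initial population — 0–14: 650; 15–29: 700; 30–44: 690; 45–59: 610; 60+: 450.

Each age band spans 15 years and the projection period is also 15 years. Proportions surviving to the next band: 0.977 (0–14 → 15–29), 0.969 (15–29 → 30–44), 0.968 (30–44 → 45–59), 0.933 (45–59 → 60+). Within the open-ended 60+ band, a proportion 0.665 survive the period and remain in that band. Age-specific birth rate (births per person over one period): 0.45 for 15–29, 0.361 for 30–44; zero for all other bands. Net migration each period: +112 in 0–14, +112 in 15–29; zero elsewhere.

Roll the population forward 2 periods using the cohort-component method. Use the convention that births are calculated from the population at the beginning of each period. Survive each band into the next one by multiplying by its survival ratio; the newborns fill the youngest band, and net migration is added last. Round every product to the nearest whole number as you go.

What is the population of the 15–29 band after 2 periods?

772

Period 1.
Births: 700 × 0.45 = 315  |  690 × 0.361 = 249 → total 564
15–29: 650 × 0.977 = 635
30–44: 700 × 0.969 = 678
45–59: 690 × 0.968 = 668
60+: 610 × 0.933 + 450 × 0.665 = 569 + 299 = 868
Net migration: 0–14 + 112 → 676; 15–29 + 112 → 747
End of period: [676, 747, 678, 668, 868]
Period 2.
Births: 747 × 0.45 = 336  |  678 × 0.361 = 245 → total 581
15–29: 676 × 0.977 = 660
30–44: 747 × 0.969 = 724
45–59: 678 × 0.968 = 656
60+: 668 × 0.933 + 868 × 0.665 = 623 + 577 = 1200
Net migration: 0–14 + 112 → 693; 15–29 + 112 → 772
End of period: [693, 772, 724, 656, 1200]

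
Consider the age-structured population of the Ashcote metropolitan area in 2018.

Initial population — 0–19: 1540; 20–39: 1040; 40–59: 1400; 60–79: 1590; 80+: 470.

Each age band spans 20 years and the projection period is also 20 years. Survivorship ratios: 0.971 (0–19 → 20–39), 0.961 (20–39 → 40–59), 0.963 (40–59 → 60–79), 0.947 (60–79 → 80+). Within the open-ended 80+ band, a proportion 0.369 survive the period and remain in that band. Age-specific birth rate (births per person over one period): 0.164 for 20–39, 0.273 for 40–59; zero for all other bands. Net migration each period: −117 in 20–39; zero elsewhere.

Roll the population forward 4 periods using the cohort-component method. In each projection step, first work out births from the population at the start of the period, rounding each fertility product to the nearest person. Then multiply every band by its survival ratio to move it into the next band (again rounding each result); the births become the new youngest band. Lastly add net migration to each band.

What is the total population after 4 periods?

After projecting period 1:
Births: 1040 × 0.164 = 171 ; 1400 × 0.273 = 382 → total 553
20–39: 1540 × 0.971 = 1495
40–59: 1040 × 0.961 = 999
60–79: 1400 × 0.963 = 1348
80+: 1590 × 0.947 + 470 × 0.369 = 1506 + 173 = 1679
Net migration: 20–39 − 117 → 1378
Population now: 0–19=553, 20–39=1378, 40–59=999, 60–79=1348, 80+=1679
After projecting period 2:
Births: 1378 × 0.164 = 226 ; 999 × 0.273 = 273 → total 499
20–39: 553 × 0.971 = 537
40–59: 1378 × 0.961 = 1324
60–79: 999 × 0.963 = 962
80+: 1348 × 0.947 + 1679 × 0.369 = 1277 + 620 = 1897
Net migration: 20–39 − 117 → 420
Population now: 0–19=499, 20–39=420, 40–59=1324, 60–79=962, 80+=1897
After projecting period 3:
Births: 420 × 0.164 = 69 ; 1324 × 0.273 = 361 → total 430
20–39: 499 × 0.971 = 485
40–59: 420 × 0.961 = 404
60–79: 1324 × 0.963 = 1275
80+: 962 × 0.947 + 1897 × 0.369 = 911 + 700 = 1611
Net migration: 20–39 − 117 → 368
Population now: 0–19=430, 20–39=368, 40–59=404, 60–79=1275, 80+=1611
After projecting period 4:
Births: 368 × 0.164 = 60 ; 404 × 0.273 = 110 → total 170
20–39: 430 × 0.971 = 418
40–59: 368 × 0.961 = 354
60–79: 404 × 0.963 = 389
80+: 1275 × 0.947 + 1611 × 0.369 = 1207 + 594 = 1801
Net migration: 20–39 − 117 → 301
Population now: 0–19=170, 20–39=301, 40–59=354, 60–79=389, 80+=1801
Total after period 4: 170 + 301 + 354 + 389 + 1801 = 3015

3015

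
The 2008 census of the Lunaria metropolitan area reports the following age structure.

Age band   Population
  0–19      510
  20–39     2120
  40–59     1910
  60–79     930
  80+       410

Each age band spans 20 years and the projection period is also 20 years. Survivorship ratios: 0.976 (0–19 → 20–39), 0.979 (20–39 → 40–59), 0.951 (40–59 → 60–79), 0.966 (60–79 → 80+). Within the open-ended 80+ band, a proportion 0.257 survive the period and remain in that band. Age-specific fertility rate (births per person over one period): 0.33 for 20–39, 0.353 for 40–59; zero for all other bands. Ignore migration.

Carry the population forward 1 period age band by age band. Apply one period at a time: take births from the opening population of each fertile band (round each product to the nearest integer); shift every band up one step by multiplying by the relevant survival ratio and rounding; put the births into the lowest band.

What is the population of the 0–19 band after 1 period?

1374

— Period 1 —
Births: 2120 * 0.33 = 700  |  1910 * 0.353 = 674 ⇒ total 1374
20–39: 510 * 0.976 = 498
40–59: 2120 * 0.979 = 2075
60–79: 1910 * 0.951 = 1816
80+: 930 * 0.966 + 410 * 0.257 = 898 + 105 = 1003
→ [1374, 498, 2075, 1816, 1003]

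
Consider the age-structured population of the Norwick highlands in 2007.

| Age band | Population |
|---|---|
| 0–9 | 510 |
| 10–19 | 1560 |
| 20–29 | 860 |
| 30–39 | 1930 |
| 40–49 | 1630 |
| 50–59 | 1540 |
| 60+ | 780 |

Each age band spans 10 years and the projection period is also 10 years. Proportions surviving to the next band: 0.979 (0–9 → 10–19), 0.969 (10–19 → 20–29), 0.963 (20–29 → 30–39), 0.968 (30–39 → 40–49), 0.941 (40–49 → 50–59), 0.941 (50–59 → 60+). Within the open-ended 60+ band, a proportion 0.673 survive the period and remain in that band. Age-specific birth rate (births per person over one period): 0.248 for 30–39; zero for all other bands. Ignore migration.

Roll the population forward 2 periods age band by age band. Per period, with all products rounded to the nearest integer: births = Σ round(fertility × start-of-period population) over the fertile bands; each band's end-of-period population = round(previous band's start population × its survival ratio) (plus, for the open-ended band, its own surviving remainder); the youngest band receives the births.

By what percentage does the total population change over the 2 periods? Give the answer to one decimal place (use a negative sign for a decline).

Period 1.
Births: 1930 * 0.248 = 479
10–19: 510 * 0.979 = 499
20–29: 1560 * 0.969 = 1512
30–39: 860 * 0.963 = 828
40–49: 1930 * 0.968 = 1868
50–59: 1630 * 0.941 = 1534
60+: 1540 * 0.941 + 780 * 0.673 = 1449 + 525 = 1974
→ [479, 499, 1512, 828, 1868, 1534, 1974]
Period 2.
Births: 828 * 0.248 = 205
10–19: 479 * 0.979 = 469
20–29: 499 * 0.969 = 484
30–39: 1512 * 0.963 = 1456
40–49: 828 * 0.968 = 802
50–59: 1868 * 0.941 = 1758
60+: 1534 * 0.941 + 1974 * 0.673 = 1443 + 1329 = 2772
→ [205, 469, 484, 1456, 802, 1758, 2772]
Total: 8810 → 7946; change = -864; percentage change = -9.8%

-9.8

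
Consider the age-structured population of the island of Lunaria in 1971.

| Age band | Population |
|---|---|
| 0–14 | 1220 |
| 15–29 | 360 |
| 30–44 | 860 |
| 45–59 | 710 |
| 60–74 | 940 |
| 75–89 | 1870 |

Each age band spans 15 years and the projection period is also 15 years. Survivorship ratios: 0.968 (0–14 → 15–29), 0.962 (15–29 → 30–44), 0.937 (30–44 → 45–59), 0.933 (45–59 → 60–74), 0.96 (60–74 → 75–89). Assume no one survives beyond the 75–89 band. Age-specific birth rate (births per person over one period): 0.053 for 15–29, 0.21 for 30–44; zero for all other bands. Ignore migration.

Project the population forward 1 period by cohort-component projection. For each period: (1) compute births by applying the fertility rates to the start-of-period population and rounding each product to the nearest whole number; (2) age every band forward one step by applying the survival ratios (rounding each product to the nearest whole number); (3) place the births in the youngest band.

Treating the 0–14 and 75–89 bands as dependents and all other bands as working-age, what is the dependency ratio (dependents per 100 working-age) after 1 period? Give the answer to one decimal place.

36.8

Period 1:
Births: 360 × 0.053 = 19 ; 860 × 0.21 = 181 → total 200
15–29: 1220 × 0.968 = 1181
30–44: 360 × 0.962 = 346
45–59: 860 × 0.937 = 806
60–74: 710 × 0.933 = 662
75–89: 940 × 0.96 = 902
→ [200, 1181, 346, 806, 662, 902]
Dependents (band 0–14 + band 75–89) = 200 + 902 = 1102; working-age = 2995; ratio = 1102/2995 × 100 = 36.8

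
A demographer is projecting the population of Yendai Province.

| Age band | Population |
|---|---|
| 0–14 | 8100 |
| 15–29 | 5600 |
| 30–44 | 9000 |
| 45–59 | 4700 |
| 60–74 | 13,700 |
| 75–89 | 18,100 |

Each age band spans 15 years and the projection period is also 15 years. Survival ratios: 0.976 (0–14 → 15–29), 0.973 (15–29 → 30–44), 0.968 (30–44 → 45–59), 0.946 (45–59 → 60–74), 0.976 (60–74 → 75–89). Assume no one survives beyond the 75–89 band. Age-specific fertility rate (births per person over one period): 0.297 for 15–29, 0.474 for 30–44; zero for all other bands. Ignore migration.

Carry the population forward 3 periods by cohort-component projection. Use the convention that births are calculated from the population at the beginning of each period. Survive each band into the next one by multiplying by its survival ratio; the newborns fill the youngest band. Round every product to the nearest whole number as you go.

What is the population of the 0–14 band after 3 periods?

[period 1]
Births: 5600 × 0.297 = 1663 ; 9000 × 0.474 = 4266 ⇒ total 5929
15–29: 8100 × 0.976 = 7906
30–44: 5600 × 0.973 = 5449
45–59: 9000 × 0.968 = 8712
60–74: 4700 × 0.946 = 4446
75–89: 13700 × 0.976 = 13371
Population now: 0–14=5929, 15–29=7906, 30–44=5449, 45–59=8712, 60–74=4446, 75–89=13371
[period 2]
Births: 7906 × 0.297 = 2348 ; 5449 × 0.474 = 2583 ⇒ total 4931
15–29: 5929 × 0.976 = 5787
30–44: 7906 × 0.973 = 7693
45–59: 5449 × 0.968 = 5275
60–74: 8712 × 0.946 = 8242
75–89: 4446 × 0.976 = 4339
Population now: 0–14=4931, 15–29=5787, 30–44=7693, 45–59=5275, 60–74=8242, 75–89=4339
[period 3]
Births: 5787 × 0.297 = 1719 ; 7693 × 0.474 = 3646 ⇒ total 5365
15–29: 4931 × 0.976 = 4813
30–44: 5787 × 0.973 = 5631
45–59: 7693 × 0.968 = 7447
60–74: 5275 × 0.946 = 4990
75–89: 8242 × 0.976 = 8044
Population now: 0–14=5365, 15–29=4813, 30–44=5631, 45–59=7447, 60–74=4990, 75–89=8044

5365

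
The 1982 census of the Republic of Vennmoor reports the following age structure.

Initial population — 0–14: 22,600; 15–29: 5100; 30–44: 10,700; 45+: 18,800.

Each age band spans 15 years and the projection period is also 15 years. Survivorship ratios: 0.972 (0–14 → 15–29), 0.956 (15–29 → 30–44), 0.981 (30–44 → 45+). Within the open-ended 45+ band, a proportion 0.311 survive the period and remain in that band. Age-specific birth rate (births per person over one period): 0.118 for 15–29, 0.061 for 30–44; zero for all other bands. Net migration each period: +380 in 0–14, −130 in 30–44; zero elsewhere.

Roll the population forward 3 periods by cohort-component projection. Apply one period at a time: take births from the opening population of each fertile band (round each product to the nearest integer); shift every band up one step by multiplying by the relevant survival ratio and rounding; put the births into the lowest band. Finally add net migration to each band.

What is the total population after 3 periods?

(Groups numbered youngest = 1 to oldest = 4.)
[period 1]
Births: 5100 * 0.118 = 602, 10700 * 0.061 = 653 — total 1255
Group 2: 22600 * 0.972 = 21967
Group 3: 5100 * 0.956 = 4876
Group 4: 10700 * 0.981 + 18800 * 0.311 = 10497 + 5847 = 16344
Net migration: Group 1 + 380 → 1635; Group 3 − 130 → 4746
Giving 1635 / 21967 / 4746 / 16344.
[period 2]
Births: 21967 * 0.118 = 2592, 4746 * 0.061 = 290 — total 2882
Group 2: 1635 * 0.972 = 1589
Group 3: 21967 * 0.956 = 21000
Group 4: 4746 * 0.981 + 16344 * 0.311 = 4656 + 5083 = 9739
Net migration: Group 1 + 380 → 3262; Group 3 − 130 → 20870
Giving 3262 / 1589 / 20870 / 9739.
[period 3]
Births: 1589 * 0.118 = 188, 20870 * 0.061 = 1273 — total 1461
Group 2: 3262 * 0.972 = 3171
Group 3: 1589 * 0.956 = 1519
Group 4: 20870 * 0.981 + 9739 * 0.311 = 20473 + 3029 = 23502
Net migration: Group 1 + 380 → 1841; Group 3 − 130 → 1389
Giving 1841 / 3171 / 1389 / 23502.
Total after period 3: 1841 + 3171 + 1389 + 23502 = 29903

29903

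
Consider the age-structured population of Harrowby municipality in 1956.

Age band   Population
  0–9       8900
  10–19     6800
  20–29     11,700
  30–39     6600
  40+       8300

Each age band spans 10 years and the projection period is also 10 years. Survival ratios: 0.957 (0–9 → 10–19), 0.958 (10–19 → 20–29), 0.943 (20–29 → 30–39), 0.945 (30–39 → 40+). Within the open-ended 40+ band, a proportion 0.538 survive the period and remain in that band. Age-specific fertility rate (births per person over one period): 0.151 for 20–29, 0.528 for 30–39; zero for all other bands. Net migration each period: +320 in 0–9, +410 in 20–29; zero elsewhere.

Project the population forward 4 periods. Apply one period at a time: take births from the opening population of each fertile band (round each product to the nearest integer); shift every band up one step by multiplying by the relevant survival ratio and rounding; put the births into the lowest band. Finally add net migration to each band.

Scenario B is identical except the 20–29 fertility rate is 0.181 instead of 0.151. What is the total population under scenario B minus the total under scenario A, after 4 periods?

— Period 1 —
Births: 11700 × 0.151 = 1767  |  6600 × 0.528 = 3485 → total 5252
10–19: 8900 × 0.957 = 8517
20–29: 6800 × 0.958 = 6514
30–39: 11700 × 0.943 = 11033
40+: 6600 × 0.945 + 8300 × 0.538 = 6237 + 4465 = 10702
Net migration: 0–9 + 320 → 5572; 20–29 + 410 → 6924
Giving 5572 / 8517 / 6924 / 11033 / 10702.
— Period 2 —
Births: 6924 × 0.151 = 1046  |  11033 × 0.528 = 5825 → total 6871
10–19: 5572 × 0.957 = 5332
20–29: 8517 × 0.958 = 8159
30–39: 6924 × 0.943 = 6529
40+: 11033 × 0.945 + 10702 × 0.538 = 10426 + 5758 = 16184
Net migration: 0–9 + 320 → 7191; 20–29 + 410 → 8569
Giving 7191 / 5332 / 8569 / 6529 / 16184.
— Period 3 —
Births: 8569 × 0.151 = 1294  |  6529 × 0.528 = 3447 → total 4741
10–19: 7191 × 0.957 = 6882
20–29: 5332 × 0.958 = 5108
30–39: 8569 × 0.943 = 8081
40+: 6529 × 0.945 + 16184 × 0.538 = 6170 + 8707 = 14877
Net migration: 0–9 + 320 → 5061; 20–29 + 410 → 5518
Giving 5061 / 6882 / 5518 / 8081 / 14877.
— Period 4 —
Births: 5518 × 0.151 = 833  |  8081 × 0.528 = 4267 → total 5100
10–19: 5061 × 0.957 = 4843
20–29: 6882 × 0.958 = 6593
30–39: 5518 × 0.943 = 5203
40+: 8081 × 0.945 + 14877 × 0.538 = 7637 + 8004 = 15641
Net migration: 0–9 + 320 → 5420; 20–29 + 410 → 7003
Giving 5420 / 4843 / 7003 / 5203 / 15641.
Scenario A total after 4 periods: 38110
Scenario B projection —
— Period 1 —
Births: 11700 × 0.181 = 2118  |  6600 × 0.528 = 3485 → total 5603
10–19: 8900 × 0.957 = 8517
20–29: 6800 × 0.958 = 6514
30–39: 11700 × 0.943 = 11033
40+: 6600 × 0.945 + 8300 × 0.538 = 6237 + 4465 = 10702
Net migration: 0–9 + 320 → 5923; 20–29 + 410 → 6924
Giving 5923 / 8517 / 6924 / 11033 / 10702.
— Period 2 —
Births: 6924 × 0.181 = 1253  |  11033 × 0.528 = 5825 → total 7078
10–19: 5923 × 0.957 = 5668
20–29: 8517 × 0.958 = 8159
30–39: 6924 × 0.943 = 6529
40+: 11033 × 0.945 + 10702 × 0.538 = 10426 + 5758 = 16184
Net migration: 0–9 + 320 → 7398; 20–29 + 410 → 8569
Giving 7398 / 5668 / 8569 / 6529 / 16184.
— Period 3 —
Births: 8569 × 0.181 = 1551  |  6529 × 0.528 = 3447 → total 4998
10–19: 7398 × 0.957 = 7080
20–29: 5668 × 0.958 = 5430
30–39: 8569 × 0.943 = 8081
40+: 6529 × 0.945 + 16184 × 0.538 = 6170 + 8707 = 14877
Net migration: 0–9 + 320 → 5318; 20–29 + 410 → 5840
Giving 5318 / 7080 / 5840 / 8081 / 14877.
— Period 4 —
Births: 5840 × 0.181 = 1057  |  8081 × 0.528 = 4267 → total 5324
10–19: 5318 × 0.957 = 5089
20–29: 7080 × 0.958 = 6783
30–39: 5840 × 0.943 = 5507
40+: 8081 × 0.945 + 14877 × 0.538 = 7637 + 8004 = 15641
Net migration: 0–9 + 320 → 5644; 20–29 + 410 → 7193
Giving 5644 / 5089 / 7193 / 5507 / 15641.
Scenario B total after 4 periods: 39074
Difference B − A = 39074 − 38110 = 964

964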